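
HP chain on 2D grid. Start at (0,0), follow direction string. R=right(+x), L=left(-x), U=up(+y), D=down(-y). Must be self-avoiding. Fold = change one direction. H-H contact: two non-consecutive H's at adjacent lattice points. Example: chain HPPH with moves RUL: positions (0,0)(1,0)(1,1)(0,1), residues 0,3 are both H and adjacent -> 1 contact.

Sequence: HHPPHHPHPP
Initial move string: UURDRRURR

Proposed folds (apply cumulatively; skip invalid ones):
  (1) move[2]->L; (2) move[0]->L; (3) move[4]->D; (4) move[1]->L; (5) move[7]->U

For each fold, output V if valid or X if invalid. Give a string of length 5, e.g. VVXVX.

Initial: UURDRRURR -> [(0, 0), (0, 1), (0, 2), (1, 2), (1, 1), (2, 1), (3, 1), (3, 2), (4, 2), (5, 2)]
Fold 1: move[2]->L => UULDRRURR INVALID (collision), skipped
Fold 2: move[0]->L => LURDRRURR INVALID (collision), skipped
Fold 3: move[4]->D => UURDDRURR VALID
Fold 4: move[1]->L => ULRDDRURR INVALID (collision), skipped
Fold 5: move[7]->U => UURDDRUUR VALID

Answer: XXVXV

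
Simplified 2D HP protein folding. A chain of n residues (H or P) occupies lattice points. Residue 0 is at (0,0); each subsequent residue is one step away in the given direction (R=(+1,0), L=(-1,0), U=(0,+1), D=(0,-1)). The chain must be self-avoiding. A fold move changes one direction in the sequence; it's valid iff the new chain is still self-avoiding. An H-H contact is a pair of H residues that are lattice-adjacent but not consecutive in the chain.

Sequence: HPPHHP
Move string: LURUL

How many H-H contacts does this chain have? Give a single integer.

Positions: [(0, 0), (-1, 0), (-1, 1), (0, 1), (0, 2), (-1, 2)]
H-H contact: residue 0 @(0,0) - residue 3 @(0, 1)

Answer: 1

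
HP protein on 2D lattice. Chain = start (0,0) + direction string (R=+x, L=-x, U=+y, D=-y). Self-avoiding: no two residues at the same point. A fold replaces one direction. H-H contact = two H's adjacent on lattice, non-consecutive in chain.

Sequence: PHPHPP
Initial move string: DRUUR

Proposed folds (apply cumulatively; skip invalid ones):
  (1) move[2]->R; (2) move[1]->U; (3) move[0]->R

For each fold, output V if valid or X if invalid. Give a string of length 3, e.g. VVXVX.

Initial: DRUUR -> [(0, 0), (0, -1), (1, -1), (1, 0), (1, 1), (2, 1)]
Fold 1: move[2]->R => DRRUR VALID
Fold 2: move[1]->U => DURUR INVALID (collision), skipped
Fold 3: move[0]->R => RRRUR VALID

Answer: VXV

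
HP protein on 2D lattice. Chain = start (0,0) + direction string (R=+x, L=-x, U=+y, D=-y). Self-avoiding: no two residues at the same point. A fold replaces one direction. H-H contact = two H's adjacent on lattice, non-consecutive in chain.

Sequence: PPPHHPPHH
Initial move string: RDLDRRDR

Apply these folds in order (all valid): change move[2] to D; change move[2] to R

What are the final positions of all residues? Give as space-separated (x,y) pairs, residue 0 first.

Initial moves: RDLDRRDR
Fold: move[2]->D => RDDDRRDR (positions: [(0, 0), (1, 0), (1, -1), (1, -2), (1, -3), (2, -3), (3, -3), (3, -4), (4, -4)])
Fold: move[2]->R => RDRDRRDR (positions: [(0, 0), (1, 0), (1, -1), (2, -1), (2, -2), (3, -2), (4, -2), (4, -3), (5, -3)])

Answer: (0,0) (1,0) (1,-1) (2,-1) (2,-2) (3,-2) (4,-2) (4,-3) (5,-3)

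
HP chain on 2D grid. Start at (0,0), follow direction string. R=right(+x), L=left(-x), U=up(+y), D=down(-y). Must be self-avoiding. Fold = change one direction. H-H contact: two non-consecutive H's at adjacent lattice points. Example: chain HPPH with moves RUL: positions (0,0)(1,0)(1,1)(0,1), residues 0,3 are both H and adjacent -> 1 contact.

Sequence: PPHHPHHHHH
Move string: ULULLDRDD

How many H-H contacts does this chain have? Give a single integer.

Positions: [(0, 0), (0, 1), (-1, 1), (-1, 2), (-2, 2), (-3, 2), (-3, 1), (-2, 1), (-2, 0), (-2, -1)]
H-H contact: residue 2 @(-1,1) - residue 7 @(-2, 1)

Answer: 1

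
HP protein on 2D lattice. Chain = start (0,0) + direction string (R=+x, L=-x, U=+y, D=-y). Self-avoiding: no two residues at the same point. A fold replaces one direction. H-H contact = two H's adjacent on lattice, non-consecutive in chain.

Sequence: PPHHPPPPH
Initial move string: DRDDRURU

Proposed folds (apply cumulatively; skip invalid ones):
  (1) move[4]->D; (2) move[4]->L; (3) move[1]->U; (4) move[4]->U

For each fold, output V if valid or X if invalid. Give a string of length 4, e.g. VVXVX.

Answer: XXXX

Derivation:
Initial: DRDDRURU -> [(0, 0), (0, -1), (1, -1), (1, -2), (1, -3), (2, -3), (2, -2), (3, -2), (3, -1)]
Fold 1: move[4]->D => DRDDDURU INVALID (collision), skipped
Fold 2: move[4]->L => DRDDLURU INVALID (collision), skipped
Fold 3: move[1]->U => DUDDRURU INVALID (collision), skipped
Fold 4: move[4]->U => DRDDUURU INVALID (collision), skipped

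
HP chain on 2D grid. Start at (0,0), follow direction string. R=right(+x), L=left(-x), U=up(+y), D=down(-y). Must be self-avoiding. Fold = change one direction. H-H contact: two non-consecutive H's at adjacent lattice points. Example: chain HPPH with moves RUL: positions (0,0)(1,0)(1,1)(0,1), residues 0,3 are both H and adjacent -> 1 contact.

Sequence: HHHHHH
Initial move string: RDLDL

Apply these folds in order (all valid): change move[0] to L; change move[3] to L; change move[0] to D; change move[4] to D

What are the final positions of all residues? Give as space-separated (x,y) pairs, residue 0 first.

Initial moves: RDLDL
Fold: move[0]->L => LDLDL (positions: [(0, 0), (-1, 0), (-1, -1), (-2, -1), (-2, -2), (-3, -2)])
Fold: move[3]->L => LDLLL (positions: [(0, 0), (-1, 0), (-1, -1), (-2, -1), (-3, -1), (-4, -1)])
Fold: move[0]->D => DDLLL (positions: [(0, 0), (0, -1), (0, -2), (-1, -2), (-2, -2), (-3, -2)])
Fold: move[4]->D => DDLLD (positions: [(0, 0), (0, -1), (0, -2), (-1, -2), (-2, -2), (-2, -3)])

Answer: (0,0) (0,-1) (0,-2) (-1,-2) (-2,-2) (-2,-3)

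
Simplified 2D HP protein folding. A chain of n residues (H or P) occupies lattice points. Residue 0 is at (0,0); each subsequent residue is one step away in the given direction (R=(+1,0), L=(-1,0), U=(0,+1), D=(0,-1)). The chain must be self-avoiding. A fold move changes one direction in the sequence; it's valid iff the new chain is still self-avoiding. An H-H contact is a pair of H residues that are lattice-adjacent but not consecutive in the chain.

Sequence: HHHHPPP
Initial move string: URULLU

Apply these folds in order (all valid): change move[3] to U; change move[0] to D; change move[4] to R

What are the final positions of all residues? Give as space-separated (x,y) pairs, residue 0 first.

Answer: (0,0) (0,-1) (1,-1) (1,0) (1,1) (2,1) (2,2)

Derivation:
Initial moves: URULLU
Fold: move[3]->U => URUULU (positions: [(0, 0), (0, 1), (1, 1), (1, 2), (1, 3), (0, 3), (0, 4)])
Fold: move[0]->D => DRUULU (positions: [(0, 0), (0, -1), (1, -1), (1, 0), (1, 1), (0, 1), (0, 2)])
Fold: move[4]->R => DRUURU (positions: [(0, 0), (0, -1), (1, -1), (1, 0), (1, 1), (2, 1), (2, 2)])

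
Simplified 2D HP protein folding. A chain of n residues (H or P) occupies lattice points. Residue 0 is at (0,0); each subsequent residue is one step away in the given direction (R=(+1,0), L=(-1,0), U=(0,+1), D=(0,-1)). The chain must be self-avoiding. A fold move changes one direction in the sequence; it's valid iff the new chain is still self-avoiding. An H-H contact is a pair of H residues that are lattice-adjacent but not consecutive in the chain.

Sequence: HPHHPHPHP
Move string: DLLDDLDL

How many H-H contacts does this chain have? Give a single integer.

Answer: 0

Derivation:
Positions: [(0, 0), (0, -1), (-1, -1), (-2, -1), (-2, -2), (-2, -3), (-3, -3), (-3, -4), (-4, -4)]
No H-H contacts found.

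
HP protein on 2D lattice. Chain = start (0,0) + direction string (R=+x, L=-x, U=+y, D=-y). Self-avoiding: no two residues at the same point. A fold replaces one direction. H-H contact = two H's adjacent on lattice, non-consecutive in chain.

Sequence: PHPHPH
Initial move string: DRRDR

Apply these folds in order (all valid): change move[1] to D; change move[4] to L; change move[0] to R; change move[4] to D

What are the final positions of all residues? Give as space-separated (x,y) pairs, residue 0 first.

Initial moves: DRRDR
Fold: move[1]->D => DDRDR (positions: [(0, 0), (0, -1), (0, -2), (1, -2), (1, -3), (2, -3)])
Fold: move[4]->L => DDRDL (positions: [(0, 0), (0, -1), (0, -2), (1, -2), (1, -3), (0, -3)])
Fold: move[0]->R => RDRDL (positions: [(0, 0), (1, 0), (1, -1), (2, -1), (2, -2), (1, -2)])
Fold: move[4]->D => RDRDD (positions: [(0, 0), (1, 0), (1, -1), (2, -1), (2, -2), (2, -3)])

Answer: (0,0) (1,0) (1,-1) (2,-1) (2,-2) (2,-3)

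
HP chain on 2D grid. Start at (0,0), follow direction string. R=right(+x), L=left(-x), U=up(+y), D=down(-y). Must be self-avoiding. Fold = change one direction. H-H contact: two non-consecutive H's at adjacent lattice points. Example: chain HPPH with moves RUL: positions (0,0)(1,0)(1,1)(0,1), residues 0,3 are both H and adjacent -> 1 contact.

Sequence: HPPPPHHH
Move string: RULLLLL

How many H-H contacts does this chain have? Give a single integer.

Answer: 0

Derivation:
Positions: [(0, 0), (1, 0), (1, 1), (0, 1), (-1, 1), (-2, 1), (-3, 1), (-4, 1)]
No H-H contacts found.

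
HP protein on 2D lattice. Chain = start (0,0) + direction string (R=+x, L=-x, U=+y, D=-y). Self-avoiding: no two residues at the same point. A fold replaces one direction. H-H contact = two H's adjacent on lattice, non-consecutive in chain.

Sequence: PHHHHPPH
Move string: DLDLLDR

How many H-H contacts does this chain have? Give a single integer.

Positions: [(0, 0), (0, -1), (-1, -1), (-1, -2), (-2, -2), (-3, -2), (-3, -3), (-2, -3)]
H-H contact: residue 4 @(-2,-2) - residue 7 @(-2, -3)

Answer: 1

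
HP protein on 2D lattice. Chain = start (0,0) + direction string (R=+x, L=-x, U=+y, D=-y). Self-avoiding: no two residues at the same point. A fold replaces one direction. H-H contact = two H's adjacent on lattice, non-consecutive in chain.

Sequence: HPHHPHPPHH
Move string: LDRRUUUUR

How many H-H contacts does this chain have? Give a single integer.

Positions: [(0, 0), (-1, 0), (-1, -1), (0, -1), (1, -1), (1, 0), (1, 1), (1, 2), (1, 3), (2, 3)]
H-H contact: residue 0 @(0,0) - residue 5 @(1, 0)
H-H contact: residue 0 @(0,0) - residue 3 @(0, -1)

Answer: 2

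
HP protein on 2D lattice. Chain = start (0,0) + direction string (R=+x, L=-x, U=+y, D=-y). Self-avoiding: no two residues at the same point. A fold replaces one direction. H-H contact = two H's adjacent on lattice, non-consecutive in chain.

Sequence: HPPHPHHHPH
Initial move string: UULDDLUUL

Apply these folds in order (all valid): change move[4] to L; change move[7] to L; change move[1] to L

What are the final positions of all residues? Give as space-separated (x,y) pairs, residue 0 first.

Initial moves: UULDDLUUL
Fold: move[4]->L => UULDLLUUL (positions: [(0, 0), (0, 1), (0, 2), (-1, 2), (-1, 1), (-2, 1), (-3, 1), (-3, 2), (-3, 3), (-4, 3)])
Fold: move[7]->L => UULDLLULL (positions: [(0, 0), (0, 1), (0, 2), (-1, 2), (-1, 1), (-2, 1), (-3, 1), (-3, 2), (-4, 2), (-5, 2)])
Fold: move[1]->L => ULLDLLULL (positions: [(0, 0), (0, 1), (-1, 1), (-2, 1), (-2, 0), (-3, 0), (-4, 0), (-4, 1), (-5, 1), (-6, 1)])

Answer: (0,0) (0,1) (-1,1) (-2,1) (-2,0) (-3,0) (-4,0) (-4,1) (-5,1) (-6,1)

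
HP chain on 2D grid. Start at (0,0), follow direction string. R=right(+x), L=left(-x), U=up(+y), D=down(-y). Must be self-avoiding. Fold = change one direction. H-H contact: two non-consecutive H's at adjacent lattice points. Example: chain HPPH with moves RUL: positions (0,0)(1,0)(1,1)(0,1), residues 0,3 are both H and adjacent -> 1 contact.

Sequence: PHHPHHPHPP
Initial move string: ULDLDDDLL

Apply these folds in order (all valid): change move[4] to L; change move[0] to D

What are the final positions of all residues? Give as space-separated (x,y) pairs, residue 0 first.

Answer: (0,0) (0,-1) (-1,-1) (-1,-2) (-2,-2) (-3,-2) (-3,-3) (-3,-4) (-4,-4) (-5,-4)

Derivation:
Initial moves: ULDLDDDLL
Fold: move[4]->L => ULDLLDDLL (positions: [(0, 0), (0, 1), (-1, 1), (-1, 0), (-2, 0), (-3, 0), (-3, -1), (-3, -2), (-4, -2), (-5, -2)])
Fold: move[0]->D => DLDLLDDLL (positions: [(0, 0), (0, -1), (-1, -1), (-1, -2), (-2, -2), (-3, -2), (-3, -3), (-3, -4), (-4, -4), (-5, -4)])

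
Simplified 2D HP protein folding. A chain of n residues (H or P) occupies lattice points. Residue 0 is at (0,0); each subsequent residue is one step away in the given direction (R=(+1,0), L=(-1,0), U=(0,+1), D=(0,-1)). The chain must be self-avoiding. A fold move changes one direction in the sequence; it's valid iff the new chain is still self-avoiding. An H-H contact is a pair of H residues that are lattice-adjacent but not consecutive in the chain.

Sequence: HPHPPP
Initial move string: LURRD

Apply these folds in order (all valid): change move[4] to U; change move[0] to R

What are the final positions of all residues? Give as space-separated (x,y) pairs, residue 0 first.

Answer: (0,0) (1,0) (1,1) (2,1) (3,1) (3,2)

Derivation:
Initial moves: LURRD
Fold: move[4]->U => LURRU (positions: [(0, 0), (-1, 0), (-1, 1), (0, 1), (1, 1), (1, 2)])
Fold: move[0]->R => RURRU (positions: [(0, 0), (1, 0), (1, 1), (2, 1), (3, 1), (3, 2)])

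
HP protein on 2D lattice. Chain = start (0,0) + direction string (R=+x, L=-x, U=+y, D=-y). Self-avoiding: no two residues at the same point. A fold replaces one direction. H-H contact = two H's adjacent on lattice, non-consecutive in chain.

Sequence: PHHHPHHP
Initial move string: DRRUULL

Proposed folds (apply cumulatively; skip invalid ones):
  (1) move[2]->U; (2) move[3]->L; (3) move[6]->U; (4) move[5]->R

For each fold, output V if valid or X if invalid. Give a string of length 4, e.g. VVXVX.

Answer: VXVV

Derivation:
Initial: DRRUULL -> [(0, 0), (0, -1), (1, -1), (2, -1), (2, 0), (2, 1), (1, 1), (0, 1)]
Fold 1: move[2]->U => DRUUULL VALID
Fold 2: move[3]->L => DRULULL INVALID (collision), skipped
Fold 3: move[6]->U => DRUUULU VALID
Fold 4: move[5]->R => DRUUURU VALID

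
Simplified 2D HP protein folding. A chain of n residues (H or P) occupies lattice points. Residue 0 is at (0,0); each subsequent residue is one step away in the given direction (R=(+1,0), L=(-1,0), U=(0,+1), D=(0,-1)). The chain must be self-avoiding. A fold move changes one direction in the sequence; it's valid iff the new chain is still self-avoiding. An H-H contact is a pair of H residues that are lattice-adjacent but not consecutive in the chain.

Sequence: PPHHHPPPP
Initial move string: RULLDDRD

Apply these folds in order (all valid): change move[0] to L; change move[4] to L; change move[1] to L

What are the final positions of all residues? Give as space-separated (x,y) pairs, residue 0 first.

Initial moves: RULLDDRD
Fold: move[0]->L => LULLDDRD (positions: [(0, 0), (-1, 0), (-1, 1), (-2, 1), (-3, 1), (-3, 0), (-3, -1), (-2, -1), (-2, -2)])
Fold: move[4]->L => LULLLDRD (positions: [(0, 0), (-1, 0), (-1, 1), (-2, 1), (-3, 1), (-4, 1), (-4, 0), (-3, 0), (-3, -1)])
Fold: move[1]->L => LLLLLDRD (positions: [(0, 0), (-1, 0), (-2, 0), (-3, 0), (-4, 0), (-5, 0), (-5, -1), (-4, -1), (-4, -2)])

Answer: (0,0) (-1,0) (-2,0) (-3,0) (-4,0) (-5,0) (-5,-1) (-4,-1) (-4,-2)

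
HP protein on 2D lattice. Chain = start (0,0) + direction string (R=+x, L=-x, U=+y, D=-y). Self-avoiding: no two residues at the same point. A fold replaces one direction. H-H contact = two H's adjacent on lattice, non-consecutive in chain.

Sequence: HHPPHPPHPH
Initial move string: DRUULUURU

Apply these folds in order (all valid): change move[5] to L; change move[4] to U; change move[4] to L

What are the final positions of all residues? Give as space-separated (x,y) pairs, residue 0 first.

Initial moves: DRUULUURU
Fold: move[5]->L => DRUULLURU (positions: [(0, 0), (0, -1), (1, -1), (1, 0), (1, 1), (0, 1), (-1, 1), (-1, 2), (0, 2), (0, 3)])
Fold: move[4]->U => DRUUULURU (positions: [(0, 0), (0, -1), (1, -1), (1, 0), (1, 1), (1, 2), (0, 2), (0, 3), (1, 3), (1, 4)])
Fold: move[4]->L => DRUULLURU (positions: [(0, 0), (0, -1), (1, -1), (1, 0), (1, 1), (0, 1), (-1, 1), (-1, 2), (0, 2), (0, 3)])

Answer: (0,0) (0,-1) (1,-1) (1,0) (1,1) (0,1) (-1,1) (-1,2) (0,2) (0,3)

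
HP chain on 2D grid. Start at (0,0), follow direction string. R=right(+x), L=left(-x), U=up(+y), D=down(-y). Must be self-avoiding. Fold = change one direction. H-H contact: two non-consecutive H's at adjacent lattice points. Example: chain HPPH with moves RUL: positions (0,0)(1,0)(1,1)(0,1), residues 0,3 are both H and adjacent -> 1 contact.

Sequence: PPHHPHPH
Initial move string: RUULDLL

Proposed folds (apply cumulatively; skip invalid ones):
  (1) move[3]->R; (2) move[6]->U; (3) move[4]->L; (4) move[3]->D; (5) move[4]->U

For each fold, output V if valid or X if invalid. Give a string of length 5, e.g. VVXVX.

Initial: RUULDLL -> [(0, 0), (1, 0), (1, 1), (1, 2), (0, 2), (0, 1), (-1, 1), (-2, 1)]
Fold 1: move[3]->R => RUURDLL INVALID (collision), skipped
Fold 2: move[6]->U => RUULDLU VALID
Fold 3: move[4]->L => RUULLLU VALID
Fold 4: move[3]->D => RUUDLLU INVALID (collision), skipped
Fold 5: move[4]->U => RUULULU VALID

Answer: XVVXV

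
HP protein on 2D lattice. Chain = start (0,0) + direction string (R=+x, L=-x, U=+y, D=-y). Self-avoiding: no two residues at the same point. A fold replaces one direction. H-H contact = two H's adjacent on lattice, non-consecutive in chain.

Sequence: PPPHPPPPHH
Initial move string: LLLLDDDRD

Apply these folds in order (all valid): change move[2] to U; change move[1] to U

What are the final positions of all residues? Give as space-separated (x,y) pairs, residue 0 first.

Answer: (0,0) (-1,0) (-1,1) (-1,2) (-2,2) (-2,1) (-2,0) (-2,-1) (-1,-1) (-1,-2)

Derivation:
Initial moves: LLLLDDDRD
Fold: move[2]->U => LLULDDDRD (positions: [(0, 0), (-1, 0), (-2, 0), (-2, 1), (-3, 1), (-3, 0), (-3, -1), (-3, -2), (-2, -2), (-2, -3)])
Fold: move[1]->U => LUULDDDRD (positions: [(0, 0), (-1, 0), (-1, 1), (-1, 2), (-2, 2), (-2, 1), (-2, 0), (-2, -1), (-1, -1), (-1, -2)])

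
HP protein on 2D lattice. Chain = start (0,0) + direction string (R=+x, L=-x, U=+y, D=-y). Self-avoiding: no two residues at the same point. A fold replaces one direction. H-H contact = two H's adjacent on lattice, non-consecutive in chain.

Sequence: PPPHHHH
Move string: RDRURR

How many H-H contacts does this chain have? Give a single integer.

Positions: [(0, 0), (1, 0), (1, -1), (2, -1), (2, 0), (3, 0), (4, 0)]
No H-H contacts found.

Answer: 0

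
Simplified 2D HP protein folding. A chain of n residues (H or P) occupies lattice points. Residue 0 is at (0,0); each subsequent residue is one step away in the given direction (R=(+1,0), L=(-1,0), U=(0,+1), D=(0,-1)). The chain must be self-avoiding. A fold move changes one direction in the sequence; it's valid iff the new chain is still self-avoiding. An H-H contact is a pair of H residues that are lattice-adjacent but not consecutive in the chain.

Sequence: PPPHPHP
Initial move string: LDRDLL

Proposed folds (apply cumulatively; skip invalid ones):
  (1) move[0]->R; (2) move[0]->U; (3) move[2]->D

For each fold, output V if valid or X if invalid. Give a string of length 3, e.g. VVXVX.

Answer: VXV

Derivation:
Initial: LDRDLL -> [(0, 0), (-1, 0), (-1, -1), (0, -1), (0, -2), (-1, -2), (-2, -2)]
Fold 1: move[0]->R => RDRDLL VALID
Fold 2: move[0]->U => UDRDLL INVALID (collision), skipped
Fold 3: move[2]->D => RDDDLL VALID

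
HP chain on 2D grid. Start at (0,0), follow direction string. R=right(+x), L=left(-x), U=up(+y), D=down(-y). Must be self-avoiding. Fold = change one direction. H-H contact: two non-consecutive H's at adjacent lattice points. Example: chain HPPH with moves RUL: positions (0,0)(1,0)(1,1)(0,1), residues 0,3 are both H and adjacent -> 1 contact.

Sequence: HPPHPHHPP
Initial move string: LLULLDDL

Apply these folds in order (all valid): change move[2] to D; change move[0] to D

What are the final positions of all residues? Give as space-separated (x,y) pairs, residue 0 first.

Initial moves: LLULLDDL
Fold: move[2]->D => LLDLLDDL (positions: [(0, 0), (-1, 0), (-2, 0), (-2, -1), (-3, -1), (-4, -1), (-4, -2), (-4, -3), (-5, -3)])
Fold: move[0]->D => DLDLLDDL (positions: [(0, 0), (0, -1), (-1, -1), (-1, -2), (-2, -2), (-3, -2), (-3, -3), (-3, -4), (-4, -4)])

Answer: (0,0) (0,-1) (-1,-1) (-1,-2) (-2,-2) (-3,-2) (-3,-3) (-3,-4) (-4,-4)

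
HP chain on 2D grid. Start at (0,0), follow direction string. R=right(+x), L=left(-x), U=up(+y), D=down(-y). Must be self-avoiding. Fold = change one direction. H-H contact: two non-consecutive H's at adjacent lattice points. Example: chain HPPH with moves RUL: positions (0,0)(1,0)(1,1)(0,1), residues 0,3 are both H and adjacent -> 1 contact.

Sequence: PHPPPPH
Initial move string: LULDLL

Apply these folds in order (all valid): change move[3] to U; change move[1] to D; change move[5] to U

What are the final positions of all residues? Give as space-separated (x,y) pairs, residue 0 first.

Initial moves: LULDLL
Fold: move[3]->U => LULULL (positions: [(0, 0), (-1, 0), (-1, 1), (-2, 1), (-2, 2), (-3, 2), (-4, 2)])
Fold: move[1]->D => LDLULL (positions: [(0, 0), (-1, 0), (-1, -1), (-2, -1), (-2, 0), (-3, 0), (-4, 0)])
Fold: move[5]->U => LDLULU (positions: [(0, 0), (-1, 0), (-1, -1), (-2, -1), (-2, 0), (-3, 0), (-3, 1)])

Answer: (0,0) (-1,0) (-1,-1) (-2,-1) (-2,0) (-3,0) (-3,1)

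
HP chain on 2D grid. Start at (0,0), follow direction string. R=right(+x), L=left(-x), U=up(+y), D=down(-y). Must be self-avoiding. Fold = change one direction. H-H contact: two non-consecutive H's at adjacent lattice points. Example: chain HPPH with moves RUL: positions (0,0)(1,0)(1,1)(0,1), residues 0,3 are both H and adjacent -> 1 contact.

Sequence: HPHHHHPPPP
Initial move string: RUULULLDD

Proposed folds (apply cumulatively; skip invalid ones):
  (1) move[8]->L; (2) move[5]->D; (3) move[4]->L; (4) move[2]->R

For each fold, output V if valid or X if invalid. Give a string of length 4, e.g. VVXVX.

Initial: RUULULLDD -> [(0, 0), (1, 0), (1, 1), (1, 2), (0, 2), (0, 3), (-1, 3), (-2, 3), (-2, 2), (-2, 1)]
Fold 1: move[8]->L => RUULULLDL VALID
Fold 2: move[5]->D => RUULUDLDL INVALID (collision), skipped
Fold 3: move[4]->L => RUULLLLDL VALID
Fold 4: move[2]->R => RURLLLLDL INVALID (collision), skipped

Answer: VXVX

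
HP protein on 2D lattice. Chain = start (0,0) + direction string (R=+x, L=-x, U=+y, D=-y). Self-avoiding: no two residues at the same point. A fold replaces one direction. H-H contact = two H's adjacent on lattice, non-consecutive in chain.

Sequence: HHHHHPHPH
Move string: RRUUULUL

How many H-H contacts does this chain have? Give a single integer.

Answer: 0

Derivation:
Positions: [(0, 0), (1, 0), (2, 0), (2, 1), (2, 2), (2, 3), (1, 3), (1, 4), (0, 4)]
No H-H contacts found.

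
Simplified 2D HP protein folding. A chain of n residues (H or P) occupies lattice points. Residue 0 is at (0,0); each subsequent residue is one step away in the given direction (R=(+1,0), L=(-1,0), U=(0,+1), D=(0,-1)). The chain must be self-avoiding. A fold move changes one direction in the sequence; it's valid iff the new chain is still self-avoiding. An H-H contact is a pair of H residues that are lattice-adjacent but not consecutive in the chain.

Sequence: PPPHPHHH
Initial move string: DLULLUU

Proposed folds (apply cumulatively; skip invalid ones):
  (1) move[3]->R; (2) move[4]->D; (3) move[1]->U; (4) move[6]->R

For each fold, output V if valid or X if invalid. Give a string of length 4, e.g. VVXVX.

Initial: DLULLUU -> [(0, 0), (0, -1), (-1, -1), (-1, 0), (-2, 0), (-3, 0), (-3, 1), (-3, 2)]
Fold 1: move[3]->R => DLURLUU INVALID (collision), skipped
Fold 2: move[4]->D => DLULDUU INVALID (collision), skipped
Fold 3: move[1]->U => DUULLUU INVALID (collision), skipped
Fold 4: move[6]->R => DLULLUR VALID

Answer: XXXV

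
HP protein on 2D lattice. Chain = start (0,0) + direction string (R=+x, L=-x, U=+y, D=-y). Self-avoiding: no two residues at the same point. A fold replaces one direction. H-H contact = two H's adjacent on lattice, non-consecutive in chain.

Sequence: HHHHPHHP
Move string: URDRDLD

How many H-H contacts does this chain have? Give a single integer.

Positions: [(0, 0), (0, 1), (1, 1), (1, 0), (2, 0), (2, -1), (1, -1), (1, -2)]
H-H contact: residue 0 @(0,0) - residue 3 @(1, 0)
H-H contact: residue 3 @(1,0) - residue 6 @(1, -1)

Answer: 2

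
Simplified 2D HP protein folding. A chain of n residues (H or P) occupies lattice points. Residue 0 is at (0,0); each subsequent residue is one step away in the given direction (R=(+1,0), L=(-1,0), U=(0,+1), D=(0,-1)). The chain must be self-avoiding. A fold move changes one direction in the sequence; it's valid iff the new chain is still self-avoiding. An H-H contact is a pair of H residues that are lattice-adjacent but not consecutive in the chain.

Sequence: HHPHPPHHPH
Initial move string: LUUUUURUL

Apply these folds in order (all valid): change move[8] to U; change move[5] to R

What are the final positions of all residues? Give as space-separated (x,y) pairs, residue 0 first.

Initial moves: LUUUUURUL
Fold: move[8]->U => LUUUUURUU (positions: [(0, 0), (-1, 0), (-1, 1), (-1, 2), (-1, 3), (-1, 4), (-1, 5), (0, 5), (0, 6), (0, 7)])
Fold: move[5]->R => LUUUURRUU (positions: [(0, 0), (-1, 0), (-1, 1), (-1, 2), (-1, 3), (-1, 4), (0, 4), (1, 4), (1, 5), (1, 6)])

Answer: (0,0) (-1,0) (-1,1) (-1,2) (-1,3) (-1,4) (0,4) (1,4) (1,5) (1,6)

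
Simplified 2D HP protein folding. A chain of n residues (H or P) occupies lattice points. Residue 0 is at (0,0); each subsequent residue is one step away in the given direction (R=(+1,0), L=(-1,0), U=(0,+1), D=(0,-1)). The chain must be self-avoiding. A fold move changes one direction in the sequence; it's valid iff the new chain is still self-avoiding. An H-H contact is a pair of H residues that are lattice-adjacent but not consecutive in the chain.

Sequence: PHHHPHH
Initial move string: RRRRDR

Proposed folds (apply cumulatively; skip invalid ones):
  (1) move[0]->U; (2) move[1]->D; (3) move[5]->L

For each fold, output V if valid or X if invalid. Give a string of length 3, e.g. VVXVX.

Answer: VXV

Derivation:
Initial: RRRRDR -> [(0, 0), (1, 0), (2, 0), (3, 0), (4, 0), (4, -1), (5, -1)]
Fold 1: move[0]->U => URRRDR VALID
Fold 2: move[1]->D => UDRRDR INVALID (collision), skipped
Fold 3: move[5]->L => URRRDL VALID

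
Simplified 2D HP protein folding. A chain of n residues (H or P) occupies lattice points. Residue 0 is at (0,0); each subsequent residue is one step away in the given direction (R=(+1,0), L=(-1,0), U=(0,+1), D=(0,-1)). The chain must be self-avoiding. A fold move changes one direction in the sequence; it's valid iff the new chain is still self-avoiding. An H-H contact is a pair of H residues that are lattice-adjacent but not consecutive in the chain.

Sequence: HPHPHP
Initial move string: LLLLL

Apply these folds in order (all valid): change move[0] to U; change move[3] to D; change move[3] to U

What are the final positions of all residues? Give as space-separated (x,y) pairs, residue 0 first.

Initial moves: LLLLL
Fold: move[0]->U => ULLLL (positions: [(0, 0), (0, 1), (-1, 1), (-2, 1), (-3, 1), (-4, 1)])
Fold: move[3]->D => ULLDL (positions: [(0, 0), (0, 1), (-1, 1), (-2, 1), (-2, 0), (-3, 0)])
Fold: move[3]->U => ULLUL (positions: [(0, 0), (0, 1), (-1, 1), (-2, 1), (-2, 2), (-3, 2)])

Answer: (0,0) (0,1) (-1,1) (-2,1) (-2,2) (-3,2)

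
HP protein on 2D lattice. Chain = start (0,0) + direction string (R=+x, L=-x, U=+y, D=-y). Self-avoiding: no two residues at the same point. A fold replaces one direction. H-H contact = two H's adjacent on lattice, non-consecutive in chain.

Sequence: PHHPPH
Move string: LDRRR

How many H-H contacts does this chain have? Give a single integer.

Positions: [(0, 0), (-1, 0), (-1, -1), (0, -1), (1, -1), (2, -1)]
No H-H contacts found.

Answer: 0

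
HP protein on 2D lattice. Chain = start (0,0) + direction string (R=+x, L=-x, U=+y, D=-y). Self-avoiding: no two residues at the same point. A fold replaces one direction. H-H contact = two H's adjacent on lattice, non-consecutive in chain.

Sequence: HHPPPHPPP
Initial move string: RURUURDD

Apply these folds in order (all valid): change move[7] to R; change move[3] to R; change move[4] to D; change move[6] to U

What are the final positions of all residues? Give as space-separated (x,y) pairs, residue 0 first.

Answer: (0,0) (1,0) (1,1) (2,1) (3,1) (3,0) (4,0) (4,1) (5,1)

Derivation:
Initial moves: RURUURDD
Fold: move[7]->R => RURUURDR (positions: [(0, 0), (1, 0), (1, 1), (2, 1), (2, 2), (2, 3), (3, 3), (3, 2), (4, 2)])
Fold: move[3]->R => RURRURDR (positions: [(0, 0), (1, 0), (1, 1), (2, 1), (3, 1), (3, 2), (4, 2), (4, 1), (5, 1)])
Fold: move[4]->D => RURRDRDR (positions: [(0, 0), (1, 0), (1, 1), (2, 1), (3, 1), (3, 0), (4, 0), (4, -1), (5, -1)])
Fold: move[6]->U => RURRDRUR (positions: [(0, 0), (1, 0), (1, 1), (2, 1), (3, 1), (3, 0), (4, 0), (4, 1), (5, 1)])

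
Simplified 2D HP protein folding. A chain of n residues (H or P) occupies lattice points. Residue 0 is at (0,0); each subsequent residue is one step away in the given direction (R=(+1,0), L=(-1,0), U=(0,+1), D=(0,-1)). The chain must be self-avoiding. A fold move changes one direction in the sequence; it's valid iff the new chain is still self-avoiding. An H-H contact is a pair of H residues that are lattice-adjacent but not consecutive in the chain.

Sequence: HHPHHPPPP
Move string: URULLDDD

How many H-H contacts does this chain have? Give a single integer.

Positions: [(0, 0), (0, 1), (1, 1), (1, 2), (0, 2), (-1, 2), (-1, 1), (-1, 0), (-1, -1)]
H-H contact: residue 1 @(0,1) - residue 4 @(0, 2)

Answer: 1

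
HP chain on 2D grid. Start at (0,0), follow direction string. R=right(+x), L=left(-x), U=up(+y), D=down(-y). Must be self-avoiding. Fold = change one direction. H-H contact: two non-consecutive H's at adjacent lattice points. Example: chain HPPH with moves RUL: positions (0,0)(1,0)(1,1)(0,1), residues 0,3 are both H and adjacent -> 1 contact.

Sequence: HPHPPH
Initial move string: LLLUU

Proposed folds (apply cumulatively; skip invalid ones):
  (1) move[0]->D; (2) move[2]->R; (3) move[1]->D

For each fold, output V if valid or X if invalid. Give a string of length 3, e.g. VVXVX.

Answer: VXV

Derivation:
Initial: LLLUU -> [(0, 0), (-1, 0), (-2, 0), (-3, 0), (-3, 1), (-3, 2)]
Fold 1: move[0]->D => DLLUU VALID
Fold 2: move[2]->R => DLRUU INVALID (collision), skipped
Fold 3: move[1]->D => DDLUU VALID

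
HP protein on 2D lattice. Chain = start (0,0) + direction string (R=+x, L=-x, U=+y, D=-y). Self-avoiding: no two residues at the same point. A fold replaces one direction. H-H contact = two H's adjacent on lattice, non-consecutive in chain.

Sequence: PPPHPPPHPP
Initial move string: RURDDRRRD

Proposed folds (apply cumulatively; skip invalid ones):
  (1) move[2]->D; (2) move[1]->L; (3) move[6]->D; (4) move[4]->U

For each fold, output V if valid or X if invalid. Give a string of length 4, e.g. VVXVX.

Answer: XXVX

Derivation:
Initial: RURDDRRRD -> [(0, 0), (1, 0), (1, 1), (2, 1), (2, 0), (2, -1), (3, -1), (4, -1), (5, -1), (5, -2)]
Fold 1: move[2]->D => RUDDDRRRD INVALID (collision), skipped
Fold 2: move[1]->L => RLRDDRRRD INVALID (collision), skipped
Fold 3: move[6]->D => RURDDRDRD VALID
Fold 4: move[4]->U => RURDURDRD INVALID (collision), skipped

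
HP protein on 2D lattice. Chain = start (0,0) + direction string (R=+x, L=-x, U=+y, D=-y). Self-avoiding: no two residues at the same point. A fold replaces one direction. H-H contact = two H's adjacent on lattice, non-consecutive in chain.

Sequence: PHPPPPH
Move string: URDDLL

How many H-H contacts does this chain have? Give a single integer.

Answer: 0

Derivation:
Positions: [(0, 0), (0, 1), (1, 1), (1, 0), (1, -1), (0, -1), (-1, -1)]
No H-H contacts found.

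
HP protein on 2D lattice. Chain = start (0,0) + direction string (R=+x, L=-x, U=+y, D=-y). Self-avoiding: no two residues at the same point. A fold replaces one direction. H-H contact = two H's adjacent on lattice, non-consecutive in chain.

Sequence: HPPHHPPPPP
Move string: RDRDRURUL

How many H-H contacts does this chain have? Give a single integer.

Answer: 0

Derivation:
Positions: [(0, 0), (1, 0), (1, -1), (2, -1), (2, -2), (3, -2), (3, -1), (4, -1), (4, 0), (3, 0)]
No H-H contacts found.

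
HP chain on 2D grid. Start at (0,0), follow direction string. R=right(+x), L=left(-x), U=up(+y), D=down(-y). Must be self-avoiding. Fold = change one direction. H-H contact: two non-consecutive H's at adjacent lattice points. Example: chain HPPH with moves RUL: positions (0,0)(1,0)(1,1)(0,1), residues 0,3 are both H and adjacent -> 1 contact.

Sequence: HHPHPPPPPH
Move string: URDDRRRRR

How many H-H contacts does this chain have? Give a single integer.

Answer: 1

Derivation:
Positions: [(0, 0), (0, 1), (1, 1), (1, 0), (1, -1), (2, -1), (3, -1), (4, -1), (5, -1), (6, -1)]
H-H contact: residue 0 @(0,0) - residue 3 @(1, 0)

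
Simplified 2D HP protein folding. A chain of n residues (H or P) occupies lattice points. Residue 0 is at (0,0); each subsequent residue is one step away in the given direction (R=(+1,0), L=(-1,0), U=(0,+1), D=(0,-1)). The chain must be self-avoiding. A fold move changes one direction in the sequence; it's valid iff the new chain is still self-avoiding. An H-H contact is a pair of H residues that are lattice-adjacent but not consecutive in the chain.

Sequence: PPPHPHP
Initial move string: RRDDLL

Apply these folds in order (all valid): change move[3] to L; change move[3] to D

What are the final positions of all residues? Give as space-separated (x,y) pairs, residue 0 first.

Answer: (0,0) (1,0) (2,0) (2,-1) (2,-2) (1,-2) (0,-2)

Derivation:
Initial moves: RRDDLL
Fold: move[3]->L => RRDLLL (positions: [(0, 0), (1, 0), (2, 0), (2, -1), (1, -1), (0, -1), (-1, -1)])
Fold: move[3]->D => RRDDLL (positions: [(0, 0), (1, 0), (2, 0), (2, -1), (2, -2), (1, -2), (0, -2)])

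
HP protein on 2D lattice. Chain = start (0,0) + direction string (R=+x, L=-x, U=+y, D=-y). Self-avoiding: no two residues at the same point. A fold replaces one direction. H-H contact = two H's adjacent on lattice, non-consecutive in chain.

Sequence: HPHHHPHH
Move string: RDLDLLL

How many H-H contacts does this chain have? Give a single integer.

Positions: [(0, 0), (1, 0), (1, -1), (0, -1), (0, -2), (-1, -2), (-2, -2), (-3, -2)]
H-H contact: residue 0 @(0,0) - residue 3 @(0, -1)

Answer: 1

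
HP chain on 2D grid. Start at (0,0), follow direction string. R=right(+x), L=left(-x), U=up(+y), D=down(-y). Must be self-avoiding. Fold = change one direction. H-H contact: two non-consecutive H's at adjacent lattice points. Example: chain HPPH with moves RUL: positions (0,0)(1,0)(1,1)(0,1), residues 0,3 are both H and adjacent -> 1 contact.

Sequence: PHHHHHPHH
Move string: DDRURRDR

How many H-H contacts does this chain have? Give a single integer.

Answer: 1

Derivation:
Positions: [(0, 0), (0, -1), (0, -2), (1, -2), (1, -1), (2, -1), (3, -1), (3, -2), (4, -2)]
H-H contact: residue 1 @(0,-1) - residue 4 @(1, -1)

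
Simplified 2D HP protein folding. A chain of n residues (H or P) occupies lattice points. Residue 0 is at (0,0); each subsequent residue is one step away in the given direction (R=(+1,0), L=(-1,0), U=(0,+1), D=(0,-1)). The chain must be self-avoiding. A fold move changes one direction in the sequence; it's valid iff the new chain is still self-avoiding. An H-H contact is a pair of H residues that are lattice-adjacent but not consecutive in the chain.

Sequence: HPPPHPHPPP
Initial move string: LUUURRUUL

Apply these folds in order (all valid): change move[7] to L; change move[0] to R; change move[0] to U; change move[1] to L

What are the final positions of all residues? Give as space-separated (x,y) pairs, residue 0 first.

Answer: (0,0) (0,1) (-1,1) (-1,2) (-1,3) (0,3) (1,3) (1,4) (0,4) (-1,4)

Derivation:
Initial moves: LUUURRUUL
Fold: move[7]->L => LUUURRULL (positions: [(0, 0), (-1, 0), (-1, 1), (-1, 2), (-1, 3), (0, 3), (1, 3), (1, 4), (0, 4), (-1, 4)])
Fold: move[0]->R => RUUURRULL (positions: [(0, 0), (1, 0), (1, 1), (1, 2), (1, 3), (2, 3), (3, 3), (3, 4), (2, 4), (1, 4)])
Fold: move[0]->U => UUUURRULL (positions: [(0, 0), (0, 1), (0, 2), (0, 3), (0, 4), (1, 4), (2, 4), (2, 5), (1, 5), (0, 5)])
Fold: move[1]->L => ULUURRULL (positions: [(0, 0), (0, 1), (-1, 1), (-1, 2), (-1, 3), (0, 3), (1, 3), (1, 4), (0, 4), (-1, 4)])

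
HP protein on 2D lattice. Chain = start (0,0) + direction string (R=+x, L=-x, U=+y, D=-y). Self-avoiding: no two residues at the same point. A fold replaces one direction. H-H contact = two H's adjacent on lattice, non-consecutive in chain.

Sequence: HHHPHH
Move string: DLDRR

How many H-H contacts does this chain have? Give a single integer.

Answer: 1

Derivation:
Positions: [(0, 0), (0, -1), (-1, -1), (-1, -2), (0, -2), (1, -2)]
H-H contact: residue 1 @(0,-1) - residue 4 @(0, -2)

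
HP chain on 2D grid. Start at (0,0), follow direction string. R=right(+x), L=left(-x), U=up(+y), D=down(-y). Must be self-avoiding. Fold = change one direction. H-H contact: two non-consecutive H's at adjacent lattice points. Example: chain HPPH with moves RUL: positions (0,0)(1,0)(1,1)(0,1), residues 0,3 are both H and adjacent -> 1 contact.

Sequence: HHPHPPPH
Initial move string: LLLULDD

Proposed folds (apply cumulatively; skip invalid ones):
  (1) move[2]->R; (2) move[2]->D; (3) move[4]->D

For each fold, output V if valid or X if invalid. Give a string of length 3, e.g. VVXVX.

Answer: XXX

Derivation:
Initial: LLLULDD -> [(0, 0), (-1, 0), (-2, 0), (-3, 0), (-3, 1), (-4, 1), (-4, 0), (-4, -1)]
Fold 1: move[2]->R => LLRULDD INVALID (collision), skipped
Fold 2: move[2]->D => LLDULDD INVALID (collision), skipped
Fold 3: move[4]->D => LLLUDDD INVALID (collision), skipped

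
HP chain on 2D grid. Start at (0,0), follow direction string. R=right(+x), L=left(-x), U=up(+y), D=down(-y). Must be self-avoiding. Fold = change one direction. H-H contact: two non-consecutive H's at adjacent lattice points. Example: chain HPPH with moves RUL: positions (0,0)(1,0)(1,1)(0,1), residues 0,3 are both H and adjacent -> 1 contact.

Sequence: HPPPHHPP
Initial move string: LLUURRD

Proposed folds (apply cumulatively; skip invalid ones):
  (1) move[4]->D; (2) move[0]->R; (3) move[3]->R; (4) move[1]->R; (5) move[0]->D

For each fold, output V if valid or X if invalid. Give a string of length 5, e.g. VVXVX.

Initial: LLUURRD -> [(0, 0), (-1, 0), (-2, 0), (-2, 1), (-2, 2), (-1, 2), (0, 2), (0, 1)]
Fold 1: move[4]->D => LLUUDRD INVALID (collision), skipped
Fold 2: move[0]->R => RLUURRD INVALID (collision), skipped
Fold 3: move[3]->R => LLURRRD VALID
Fold 4: move[1]->R => LRURRRD INVALID (collision), skipped
Fold 5: move[0]->D => DLURRRD INVALID (collision), skipped

Answer: XXVXX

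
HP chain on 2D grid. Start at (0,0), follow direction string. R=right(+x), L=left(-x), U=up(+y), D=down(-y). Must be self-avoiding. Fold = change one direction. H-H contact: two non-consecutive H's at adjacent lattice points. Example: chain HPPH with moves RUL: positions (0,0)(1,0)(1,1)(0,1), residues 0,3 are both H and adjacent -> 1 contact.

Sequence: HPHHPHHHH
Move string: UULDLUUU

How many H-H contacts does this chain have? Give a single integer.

Answer: 1

Derivation:
Positions: [(0, 0), (0, 1), (0, 2), (-1, 2), (-1, 1), (-2, 1), (-2, 2), (-2, 3), (-2, 4)]
H-H contact: residue 3 @(-1,2) - residue 6 @(-2, 2)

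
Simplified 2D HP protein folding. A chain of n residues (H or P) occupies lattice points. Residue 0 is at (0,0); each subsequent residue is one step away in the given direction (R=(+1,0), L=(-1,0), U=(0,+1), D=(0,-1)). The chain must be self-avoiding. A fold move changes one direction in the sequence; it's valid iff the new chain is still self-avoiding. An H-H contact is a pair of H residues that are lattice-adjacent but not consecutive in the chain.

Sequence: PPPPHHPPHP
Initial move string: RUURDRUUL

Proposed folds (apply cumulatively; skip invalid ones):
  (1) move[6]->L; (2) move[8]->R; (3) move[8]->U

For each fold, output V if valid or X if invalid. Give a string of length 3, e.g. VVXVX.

Answer: XVV

Derivation:
Initial: RUURDRUUL -> [(0, 0), (1, 0), (1, 1), (1, 2), (2, 2), (2, 1), (3, 1), (3, 2), (3, 3), (2, 3)]
Fold 1: move[6]->L => RUURDRLUL INVALID (collision), skipped
Fold 2: move[8]->R => RUURDRUUR VALID
Fold 3: move[8]->U => RUURDRUUU VALID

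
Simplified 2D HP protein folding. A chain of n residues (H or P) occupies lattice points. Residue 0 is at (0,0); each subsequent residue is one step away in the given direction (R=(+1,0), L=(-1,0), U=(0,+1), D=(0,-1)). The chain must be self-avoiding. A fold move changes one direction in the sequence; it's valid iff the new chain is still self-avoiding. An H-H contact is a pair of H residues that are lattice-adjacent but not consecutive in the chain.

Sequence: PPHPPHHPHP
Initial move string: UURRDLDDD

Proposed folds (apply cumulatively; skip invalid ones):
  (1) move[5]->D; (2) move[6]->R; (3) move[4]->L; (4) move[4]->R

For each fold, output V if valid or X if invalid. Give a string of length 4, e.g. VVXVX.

Answer: VVXV

Derivation:
Initial: UURRDLDDD -> [(0, 0), (0, 1), (0, 2), (1, 2), (2, 2), (2, 1), (1, 1), (1, 0), (1, -1), (1, -2)]
Fold 1: move[5]->D => UURRDDDDD VALID
Fold 2: move[6]->R => UURRDDRDD VALID
Fold 3: move[4]->L => UURRLDRDD INVALID (collision), skipped
Fold 4: move[4]->R => UURRRDRDD VALID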